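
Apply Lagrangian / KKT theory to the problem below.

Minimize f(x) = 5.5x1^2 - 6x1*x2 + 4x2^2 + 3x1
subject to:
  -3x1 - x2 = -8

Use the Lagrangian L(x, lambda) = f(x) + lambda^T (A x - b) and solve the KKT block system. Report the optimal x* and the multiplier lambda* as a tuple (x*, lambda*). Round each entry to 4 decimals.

Form the Lagrangian:
  L(x, lambda) = (1/2) x^T Q x + c^T x + lambda^T (A x - b)
Stationarity (grad_x L = 0): Q x + c + A^T lambda = 0.
Primal feasibility: A x = b.

This gives the KKT block system:
  [ Q   A^T ] [ x     ]   [-c ]
  [ A    0  ] [ lambda ] = [ b ]

Solving the linear system:
  x*      = (1.9916, 2.0252)
  lambda* = (4.2521)
  f(x*)   = 19.9958

x* = (1.9916, 2.0252), lambda* = (4.2521)


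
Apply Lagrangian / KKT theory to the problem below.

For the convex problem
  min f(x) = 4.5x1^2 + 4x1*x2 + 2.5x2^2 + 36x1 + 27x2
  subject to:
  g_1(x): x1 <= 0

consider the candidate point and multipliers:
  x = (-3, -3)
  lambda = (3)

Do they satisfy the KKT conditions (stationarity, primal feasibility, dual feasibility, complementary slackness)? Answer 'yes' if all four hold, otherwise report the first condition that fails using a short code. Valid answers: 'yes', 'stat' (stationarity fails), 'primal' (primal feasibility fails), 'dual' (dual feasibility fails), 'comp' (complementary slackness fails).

Gradient of f: grad f(x) = Q x + c = (-3, 0)
Constraint values g_i(x) = a_i^T x - b_i:
  g_1((-3, -3)) = -3
Stationarity residual: grad f(x) + sum_i lambda_i a_i = (0, 0)
  -> stationarity OK
Primal feasibility (all g_i <= 0): OK
Dual feasibility (all lambda_i >= 0): OK
Complementary slackness (lambda_i * g_i(x) = 0 for all i): FAILS

Verdict: the first failing condition is complementary_slackness -> comp.

comp


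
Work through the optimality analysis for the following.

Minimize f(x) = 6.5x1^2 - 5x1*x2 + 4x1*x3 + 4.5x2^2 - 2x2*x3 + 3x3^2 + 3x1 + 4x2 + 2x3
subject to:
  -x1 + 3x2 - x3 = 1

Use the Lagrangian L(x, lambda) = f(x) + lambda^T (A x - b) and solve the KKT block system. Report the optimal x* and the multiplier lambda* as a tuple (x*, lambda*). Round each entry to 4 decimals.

Form the Lagrangian:
  L(x, lambda) = (1/2) x^T Q x + c^T x + lambda^T (A x - b)
Stationarity (grad_x L = 0): Q x + c + A^T lambda = 0.
Primal feasibility: A x = b.

This gives the KKT block system:
  [ Q   A^T ] [ x     ]   [-c ]
  [ A    0  ] [ lambda ] = [ b ]

Solving the linear system:
  x*      = (-0.2063, 0.0812, -0.55)
  lambda* = (-2.2875)
  f(x*)   = 0.4469

x* = (-0.2063, 0.0812, -0.55), lambda* = (-2.2875)


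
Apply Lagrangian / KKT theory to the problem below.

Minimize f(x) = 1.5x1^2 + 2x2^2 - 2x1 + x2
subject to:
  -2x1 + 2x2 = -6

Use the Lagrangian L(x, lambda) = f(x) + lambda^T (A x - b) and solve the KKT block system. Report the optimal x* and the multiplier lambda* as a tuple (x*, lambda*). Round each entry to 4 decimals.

Form the Lagrangian:
  L(x, lambda) = (1/2) x^T Q x + c^T x + lambda^T (A x - b)
Stationarity (grad_x L = 0): Q x + c + A^T lambda = 0.
Primal feasibility: A x = b.

This gives the KKT block system:
  [ Q   A^T ] [ x     ]   [-c ]
  [ A    0  ] [ lambda ] = [ b ]

Solving the linear system:
  x*      = (1.8571, -1.1429)
  lambda* = (1.7857)
  f(x*)   = 2.9286

x* = (1.8571, -1.1429), lambda* = (1.7857)


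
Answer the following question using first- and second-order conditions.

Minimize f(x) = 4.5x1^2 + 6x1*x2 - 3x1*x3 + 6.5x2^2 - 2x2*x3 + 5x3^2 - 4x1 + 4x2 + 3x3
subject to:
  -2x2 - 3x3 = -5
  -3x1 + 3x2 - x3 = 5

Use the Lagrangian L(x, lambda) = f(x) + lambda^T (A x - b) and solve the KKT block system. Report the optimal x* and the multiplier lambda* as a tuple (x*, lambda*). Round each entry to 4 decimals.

Form the Lagrangian:
  L(x, lambda) = (1/2) x^T Q x + c^T x + lambda^T (A x - b)
Stationarity (grad_x L = 0): Q x + c + A^T lambda = 0.
Primal feasibility: A x = b.

This gives the KKT block system:
  [ Q   A^T ] [ x     ]   [-c ]
  [ A    0  ] [ lambda ] = [ b ]

Solving the linear system:
  x*      = (-0.7111, 1.2364, 0.8424)
  lambda* = (4.3068, -1.8361)
  f(x*)   = 20.5159

x* = (-0.7111, 1.2364, 0.8424), lambda* = (4.3068, -1.8361)


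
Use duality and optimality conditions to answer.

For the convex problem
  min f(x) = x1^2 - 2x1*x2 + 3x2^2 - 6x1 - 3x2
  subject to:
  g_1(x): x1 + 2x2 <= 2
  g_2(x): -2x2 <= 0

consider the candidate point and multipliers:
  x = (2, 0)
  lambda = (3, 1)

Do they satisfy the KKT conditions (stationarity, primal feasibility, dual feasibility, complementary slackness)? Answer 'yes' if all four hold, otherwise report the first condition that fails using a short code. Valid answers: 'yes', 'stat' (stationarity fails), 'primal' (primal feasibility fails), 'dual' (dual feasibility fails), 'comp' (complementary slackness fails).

Gradient of f: grad f(x) = Q x + c = (-2, -7)
Constraint values g_i(x) = a_i^T x - b_i:
  g_1((2, 0)) = 0
  g_2((2, 0)) = 0
Stationarity residual: grad f(x) + sum_i lambda_i a_i = (1, -3)
  -> stationarity FAILS
Primal feasibility (all g_i <= 0): OK
Dual feasibility (all lambda_i >= 0): OK
Complementary slackness (lambda_i * g_i(x) = 0 for all i): OK

Verdict: the first failing condition is stationarity -> stat.

stat


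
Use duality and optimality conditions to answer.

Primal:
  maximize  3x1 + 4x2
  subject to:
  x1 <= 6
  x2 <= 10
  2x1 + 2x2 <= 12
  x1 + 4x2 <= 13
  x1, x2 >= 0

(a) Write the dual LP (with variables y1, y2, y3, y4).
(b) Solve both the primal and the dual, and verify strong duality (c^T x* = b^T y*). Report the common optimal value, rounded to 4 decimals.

The standard primal-dual pair for 'max c^T x s.t. A x <= b, x >= 0' is:
  Dual:  min b^T y  s.t.  A^T y >= c,  y >= 0.

So the dual LP is:
  minimize  6y1 + 10y2 + 12y3 + 13y4
  subject to:
    y1 + 2y3 + y4 >= 3
    y2 + 2y3 + 4y4 >= 4
    y1, y2, y3, y4 >= 0

Solving the primal: x* = (3.6667, 2.3333).
  primal value c^T x* = 20.3333.
Solving the dual: y* = (0, 0, 1.3333, 0.3333).
  dual value b^T y* = 20.3333.
Strong duality: c^T x* = b^T y*. Confirmed.

20.3333


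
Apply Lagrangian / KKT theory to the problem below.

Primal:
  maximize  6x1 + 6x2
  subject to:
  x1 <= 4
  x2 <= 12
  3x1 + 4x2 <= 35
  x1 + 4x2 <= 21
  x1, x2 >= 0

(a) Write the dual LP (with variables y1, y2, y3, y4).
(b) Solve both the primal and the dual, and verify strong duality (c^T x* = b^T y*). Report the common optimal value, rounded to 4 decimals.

The standard primal-dual pair for 'max c^T x s.t. A x <= b, x >= 0' is:
  Dual:  min b^T y  s.t.  A^T y >= c,  y >= 0.

So the dual LP is:
  minimize  4y1 + 12y2 + 35y3 + 21y4
  subject to:
    y1 + 3y3 + y4 >= 6
    y2 + 4y3 + 4y4 >= 6
    y1, y2, y3, y4 >= 0

Solving the primal: x* = (4, 4.25).
  primal value c^T x* = 49.5.
Solving the dual: y* = (4.5, 0, 0, 1.5).
  dual value b^T y* = 49.5.
Strong duality: c^T x* = b^T y*. Confirmed.

49.5


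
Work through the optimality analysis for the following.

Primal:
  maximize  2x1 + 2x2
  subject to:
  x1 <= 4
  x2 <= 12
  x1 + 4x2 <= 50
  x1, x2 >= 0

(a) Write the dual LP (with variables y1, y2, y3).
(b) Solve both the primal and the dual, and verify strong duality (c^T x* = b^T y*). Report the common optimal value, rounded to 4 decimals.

The standard primal-dual pair for 'max c^T x s.t. A x <= b, x >= 0' is:
  Dual:  min b^T y  s.t.  A^T y >= c,  y >= 0.

So the dual LP is:
  minimize  4y1 + 12y2 + 50y3
  subject to:
    y1 + y3 >= 2
    y2 + 4y3 >= 2
    y1, y2, y3 >= 0

Solving the primal: x* = (4, 11.5).
  primal value c^T x* = 31.
Solving the dual: y* = (1.5, 0, 0.5).
  dual value b^T y* = 31.
Strong duality: c^T x* = b^T y*. Confirmed.

31


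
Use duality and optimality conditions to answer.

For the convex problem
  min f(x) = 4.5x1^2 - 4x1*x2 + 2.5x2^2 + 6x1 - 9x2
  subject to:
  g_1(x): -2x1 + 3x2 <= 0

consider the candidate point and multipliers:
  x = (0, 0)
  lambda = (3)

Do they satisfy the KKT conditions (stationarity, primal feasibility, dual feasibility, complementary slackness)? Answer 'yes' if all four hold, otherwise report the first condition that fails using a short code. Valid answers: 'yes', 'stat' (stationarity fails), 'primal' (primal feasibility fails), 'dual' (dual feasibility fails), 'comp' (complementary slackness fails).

Gradient of f: grad f(x) = Q x + c = (6, -9)
Constraint values g_i(x) = a_i^T x - b_i:
  g_1((0, 0)) = 0
Stationarity residual: grad f(x) + sum_i lambda_i a_i = (0, 0)
  -> stationarity OK
Primal feasibility (all g_i <= 0): OK
Dual feasibility (all lambda_i >= 0): OK
Complementary slackness (lambda_i * g_i(x) = 0 for all i): OK

Verdict: yes, KKT holds.

yes


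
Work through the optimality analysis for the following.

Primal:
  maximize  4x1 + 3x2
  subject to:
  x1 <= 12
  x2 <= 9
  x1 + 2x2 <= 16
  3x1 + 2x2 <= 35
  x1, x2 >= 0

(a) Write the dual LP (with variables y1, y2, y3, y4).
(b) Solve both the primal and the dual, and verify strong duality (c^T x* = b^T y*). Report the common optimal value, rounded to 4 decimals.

The standard primal-dual pair for 'max c^T x s.t. A x <= b, x >= 0' is:
  Dual:  min b^T y  s.t.  A^T y >= c,  y >= 0.

So the dual LP is:
  minimize  12y1 + 9y2 + 16y3 + 35y4
  subject to:
    y1 + y3 + 3y4 >= 4
    y2 + 2y3 + 2y4 >= 3
    y1, y2, y3, y4 >= 0

Solving the primal: x* = (9.5, 3.25).
  primal value c^T x* = 47.75.
Solving the dual: y* = (0, 0, 0.25, 1.25).
  dual value b^T y* = 47.75.
Strong duality: c^T x* = b^T y*. Confirmed.

47.75


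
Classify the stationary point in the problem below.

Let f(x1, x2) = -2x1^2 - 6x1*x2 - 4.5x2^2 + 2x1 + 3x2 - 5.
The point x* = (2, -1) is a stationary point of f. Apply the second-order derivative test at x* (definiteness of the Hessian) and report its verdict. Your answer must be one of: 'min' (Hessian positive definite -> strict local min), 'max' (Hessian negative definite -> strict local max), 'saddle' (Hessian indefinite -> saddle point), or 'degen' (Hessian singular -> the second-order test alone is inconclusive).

Compute the Hessian H = grad^2 f:
  H = [[-4, -6], [-6, -9]]
Verify stationarity: grad f(x*) = H x* + g = (0, 0).
Eigenvalues of H: -13, 0.
H has a zero eigenvalue (singular; negative semidefinite but not definite), so H is neither positive definite, negative definite, nor indefinite. The second-order test alone is inconclusive -> degen.
(Indeed, f is constant along the null direction of H through x*, so x* is not a strict local extremum.)

degen


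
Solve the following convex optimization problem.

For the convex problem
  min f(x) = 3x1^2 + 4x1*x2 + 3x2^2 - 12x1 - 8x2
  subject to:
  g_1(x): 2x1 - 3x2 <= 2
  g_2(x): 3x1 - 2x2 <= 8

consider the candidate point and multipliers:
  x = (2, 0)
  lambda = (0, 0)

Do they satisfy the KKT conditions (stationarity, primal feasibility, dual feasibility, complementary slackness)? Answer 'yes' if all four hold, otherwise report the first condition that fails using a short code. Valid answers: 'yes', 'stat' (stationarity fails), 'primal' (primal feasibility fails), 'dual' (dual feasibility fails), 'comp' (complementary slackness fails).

Gradient of f: grad f(x) = Q x + c = (0, 0)
Constraint values g_i(x) = a_i^T x - b_i:
  g_1((2, 0)) = 2
  g_2((2, 0)) = -2
Stationarity residual: grad f(x) + sum_i lambda_i a_i = (0, 0)
  -> stationarity OK
Primal feasibility (all g_i <= 0): FAILS
Dual feasibility (all lambda_i >= 0): OK
Complementary slackness (lambda_i * g_i(x) = 0 for all i): OK

Verdict: the first failing condition is primal_feasibility -> primal.

primal


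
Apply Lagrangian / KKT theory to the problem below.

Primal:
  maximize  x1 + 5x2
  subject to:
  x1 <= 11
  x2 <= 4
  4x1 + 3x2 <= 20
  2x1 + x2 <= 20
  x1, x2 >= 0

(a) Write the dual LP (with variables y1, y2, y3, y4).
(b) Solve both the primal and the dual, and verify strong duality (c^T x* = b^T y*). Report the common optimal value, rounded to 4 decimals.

The standard primal-dual pair for 'max c^T x s.t. A x <= b, x >= 0' is:
  Dual:  min b^T y  s.t.  A^T y >= c,  y >= 0.

So the dual LP is:
  minimize  11y1 + 4y2 + 20y3 + 20y4
  subject to:
    y1 + 4y3 + 2y4 >= 1
    y2 + 3y3 + y4 >= 5
    y1, y2, y3, y4 >= 0

Solving the primal: x* = (2, 4).
  primal value c^T x* = 22.
Solving the dual: y* = (0, 4.25, 0.25, 0).
  dual value b^T y* = 22.
Strong duality: c^T x* = b^T y*. Confirmed.

22


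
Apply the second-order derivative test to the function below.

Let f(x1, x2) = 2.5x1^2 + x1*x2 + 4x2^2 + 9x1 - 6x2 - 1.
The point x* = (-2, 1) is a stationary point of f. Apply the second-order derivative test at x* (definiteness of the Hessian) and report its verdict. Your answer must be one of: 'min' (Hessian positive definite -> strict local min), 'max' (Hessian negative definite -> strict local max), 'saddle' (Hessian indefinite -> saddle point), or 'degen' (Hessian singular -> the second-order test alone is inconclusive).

Compute the Hessian H = grad^2 f:
  H = [[5, 1], [1, 8]]
Verify stationarity: grad f(x*) = H x* + g = (0, 0).
Eigenvalues of H: 4.6972, 8.3028.
Both eigenvalues > 0, so H is positive definite -> x* is a strict local min.

min


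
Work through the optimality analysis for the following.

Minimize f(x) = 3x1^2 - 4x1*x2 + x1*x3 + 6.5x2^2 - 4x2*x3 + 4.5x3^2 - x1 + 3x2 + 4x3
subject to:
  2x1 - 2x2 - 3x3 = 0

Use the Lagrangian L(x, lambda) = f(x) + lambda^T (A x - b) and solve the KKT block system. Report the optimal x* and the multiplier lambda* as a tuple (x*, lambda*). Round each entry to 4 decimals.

Form the Lagrangian:
  L(x, lambda) = (1/2) x^T Q x + c^T x + lambda^T (A x - b)
Stationarity (grad_x L = 0): Q x + c + A^T lambda = 0.
Primal feasibility: A x = b.

This gives the KKT block system:
  [ Q   A^T ] [ x     ]   [-c ]
  [ A    0  ] [ lambda ] = [ b ]

Solving the linear system:
  x*      = (-0.3289, -0.1818, -0.098)
  lambda* = (1.172)
  f(x*)   = -0.3044

x* = (-0.3289, -0.1818, -0.098), lambda* = (1.172)


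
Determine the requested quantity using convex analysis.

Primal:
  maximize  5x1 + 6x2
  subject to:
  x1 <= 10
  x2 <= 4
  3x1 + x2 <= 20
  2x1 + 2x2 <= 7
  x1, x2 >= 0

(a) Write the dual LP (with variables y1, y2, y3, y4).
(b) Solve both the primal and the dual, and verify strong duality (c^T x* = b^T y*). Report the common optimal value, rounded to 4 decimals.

The standard primal-dual pair for 'max c^T x s.t. A x <= b, x >= 0' is:
  Dual:  min b^T y  s.t.  A^T y >= c,  y >= 0.

So the dual LP is:
  minimize  10y1 + 4y2 + 20y3 + 7y4
  subject to:
    y1 + 3y3 + 2y4 >= 5
    y2 + y3 + 2y4 >= 6
    y1, y2, y3, y4 >= 0

Solving the primal: x* = (0, 3.5).
  primal value c^T x* = 21.
Solving the dual: y* = (0, 0, 0, 3).
  dual value b^T y* = 21.
Strong duality: c^T x* = b^T y*. Confirmed.

21


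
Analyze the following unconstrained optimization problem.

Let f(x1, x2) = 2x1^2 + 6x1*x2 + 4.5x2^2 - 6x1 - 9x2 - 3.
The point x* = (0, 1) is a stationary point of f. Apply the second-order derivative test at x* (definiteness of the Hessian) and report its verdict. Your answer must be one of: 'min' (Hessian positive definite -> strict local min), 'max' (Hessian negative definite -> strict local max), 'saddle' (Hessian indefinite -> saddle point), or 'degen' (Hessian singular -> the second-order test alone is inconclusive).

Compute the Hessian H = grad^2 f:
  H = [[4, 6], [6, 9]]
Verify stationarity: grad f(x*) = H x* + g = (0, 0).
Eigenvalues of H: 0, 13.
H has a zero eigenvalue (singular; positive semidefinite but not definite), so H is neither positive definite, negative definite, nor indefinite. The second-order test alone is inconclusive -> degen.
(Indeed, f is constant along the null direction of H through x*, so x* is not a strict local extremum.)

degen


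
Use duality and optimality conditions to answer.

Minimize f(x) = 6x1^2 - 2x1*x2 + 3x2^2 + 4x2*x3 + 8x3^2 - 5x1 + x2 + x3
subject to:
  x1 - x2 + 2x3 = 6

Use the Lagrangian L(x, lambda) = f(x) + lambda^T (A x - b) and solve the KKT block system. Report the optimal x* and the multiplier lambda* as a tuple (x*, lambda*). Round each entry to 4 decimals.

Form the Lagrangian:
  L(x, lambda) = (1/2) x^T Q x + c^T x + lambda^T (A x - b)
Stationarity (grad_x L = 0): Q x + c + A^T lambda = 0.
Primal feasibility: A x = b.

This gives the KKT block system:
  [ Q   A^T ] [ x     ]   [-c ]
  [ A    0  ] [ lambda ] = [ b ]

Solving the linear system:
  x*      = (0.7062, -2.275, 1.5094)
  lambda* = (-8.025)
  f(x*)   = 21.9266

x* = (0.7062, -2.275, 1.5094), lambda* = (-8.025)


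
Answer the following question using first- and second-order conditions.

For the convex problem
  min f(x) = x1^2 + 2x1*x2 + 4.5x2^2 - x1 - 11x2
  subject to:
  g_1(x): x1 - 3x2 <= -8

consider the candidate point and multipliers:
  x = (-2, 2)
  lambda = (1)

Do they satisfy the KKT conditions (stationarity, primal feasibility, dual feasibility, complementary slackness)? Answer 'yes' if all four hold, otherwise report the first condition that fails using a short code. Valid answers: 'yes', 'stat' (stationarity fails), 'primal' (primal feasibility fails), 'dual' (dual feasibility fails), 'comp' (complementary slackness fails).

Gradient of f: grad f(x) = Q x + c = (-1, 3)
Constraint values g_i(x) = a_i^T x - b_i:
  g_1((-2, 2)) = 0
Stationarity residual: grad f(x) + sum_i lambda_i a_i = (0, 0)
  -> stationarity OK
Primal feasibility (all g_i <= 0): OK
Dual feasibility (all lambda_i >= 0): OK
Complementary slackness (lambda_i * g_i(x) = 0 for all i): OK

Verdict: yes, KKT holds.

yes


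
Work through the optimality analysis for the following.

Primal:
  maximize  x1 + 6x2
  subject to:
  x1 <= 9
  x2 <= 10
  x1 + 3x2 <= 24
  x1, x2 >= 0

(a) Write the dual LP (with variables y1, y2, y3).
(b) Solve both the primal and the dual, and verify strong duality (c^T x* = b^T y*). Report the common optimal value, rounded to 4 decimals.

The standard primal-dual pair for 'max c^T x s.t. A x <= b, x >= 0' is:
  Dual:  min b^T y  s.t.  A^T y >= c,  y >= 0.

So the dual LP is:
  minimize  9y1 + 10y2 + 24y3
  subject to:
    y1 + y3 >= 1
    y2 + 3y3 >= 6
    y1, y2, y3 >= 0

Solving the primal: x* = (0, 8).
  primal value c^T x* = 48.
Solving the dual: y* = (0, 0, 2).
  dual value b^T y* = 48.
Strong duality: c^T x* = b^T y*. Confirmed.

48


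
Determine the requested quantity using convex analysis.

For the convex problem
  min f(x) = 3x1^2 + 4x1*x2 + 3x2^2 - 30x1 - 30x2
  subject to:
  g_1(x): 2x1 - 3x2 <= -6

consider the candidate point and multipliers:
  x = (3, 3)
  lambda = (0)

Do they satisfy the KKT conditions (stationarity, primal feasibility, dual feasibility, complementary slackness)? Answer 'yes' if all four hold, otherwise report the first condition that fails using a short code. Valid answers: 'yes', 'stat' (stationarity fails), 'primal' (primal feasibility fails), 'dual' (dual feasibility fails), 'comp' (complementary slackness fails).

Gradient of f: grad f(x) = Q x + c = (0, 0)
Constraint values g_i(x) = a_i^T x - b_i:
  g_1((3, 3)) = 3
Stationarity residual: grad f(x) + sum_i lambda_i a_i = (0, 0)
  -> stationarity OK
Primal feasibility (all g_i <= 0): FAILS
Dual feasibility (all lambda_i >= 0): OK
Complementary slackness (lambda_i * g_i(x) = 0 for all i): OK

Verdict: the first failing condition is primal_feasibility -> primal.

primal


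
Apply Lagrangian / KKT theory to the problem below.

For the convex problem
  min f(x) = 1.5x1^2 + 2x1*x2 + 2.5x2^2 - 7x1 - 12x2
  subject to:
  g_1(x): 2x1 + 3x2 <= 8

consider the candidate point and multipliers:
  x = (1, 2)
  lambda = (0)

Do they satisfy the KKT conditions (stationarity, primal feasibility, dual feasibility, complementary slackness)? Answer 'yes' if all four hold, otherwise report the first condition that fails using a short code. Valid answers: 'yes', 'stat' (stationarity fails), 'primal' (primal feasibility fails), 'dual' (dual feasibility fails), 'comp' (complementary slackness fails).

Gradient of f: grad f(x) = Q x + c = (0, 0)
Constraint values g_i(x) = a_i^T x - b_i:
  g_1((1, 2)) = 0
Stationarity residual: grad f(x) + sum_i lambda_i a_i = (0, 0)
  -> stationarity OK
Primal feasibility (all g_i <= 0): OK
Dual feasibility (all lambda_i >= 0): OK
Complementary slackness (lambda_i * g_i(x) = 0 for all i): OK

Verdict: yes, KKT holds.

yes


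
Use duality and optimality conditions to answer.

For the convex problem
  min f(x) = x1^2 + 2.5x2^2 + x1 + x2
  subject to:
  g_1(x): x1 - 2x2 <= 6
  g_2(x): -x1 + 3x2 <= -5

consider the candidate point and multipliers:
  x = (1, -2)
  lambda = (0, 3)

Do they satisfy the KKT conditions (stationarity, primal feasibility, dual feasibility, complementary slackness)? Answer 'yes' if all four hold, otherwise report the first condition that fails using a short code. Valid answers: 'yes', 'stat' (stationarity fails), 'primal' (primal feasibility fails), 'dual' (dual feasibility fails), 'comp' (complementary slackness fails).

Gradient of f: grad f(x) = Q x + c = (3, -9)
Constraint values g_i(x) = a_i^T x - b_i:
  g_1((1, -2)) = -1
  g_2((1, -2)) = -2
Stationarity residual: grad f(x) + sum_i lambda_i a_i = (0, 0)
  -> stationarity OK
Primal feasibility (all g_i <= 0): OK
Dual feasibility (all lambda_i >= 0): OK
Complementary slackness (lambda_i * g_i(x) = 0 for all i): FAILS

Verdict: the first failing condition is complementary_slackness -> comp.

comp


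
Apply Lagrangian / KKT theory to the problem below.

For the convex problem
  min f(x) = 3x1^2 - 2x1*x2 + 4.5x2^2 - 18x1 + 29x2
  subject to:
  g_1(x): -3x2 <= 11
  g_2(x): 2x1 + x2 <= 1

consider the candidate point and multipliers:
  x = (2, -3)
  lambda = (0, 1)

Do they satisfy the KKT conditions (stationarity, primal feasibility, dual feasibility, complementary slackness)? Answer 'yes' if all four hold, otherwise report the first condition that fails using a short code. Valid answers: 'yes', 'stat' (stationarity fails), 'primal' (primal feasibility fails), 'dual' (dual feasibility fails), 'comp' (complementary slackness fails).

Gradient of f: grad f(x) = Q x + c = (0, -2)
Constraint values g_i(x) = a_i^T x - b_i:
  g_1((2, -3)) = -2
  g_2((2, -3)) = 0
Stationarity residual: grad f(x) + sum_i lambda_i a_i = (2, -1)
  -> stationarity FAILS
Primal feasibility (all g_i <= 0): OK
Dual feasibility (all lambda_i >= 0): OK
Complementary slackness (lambda_i * g_i(x) = 0 for all i): OK

Verdict: the first failing condition is stationarity -> stat.

stat


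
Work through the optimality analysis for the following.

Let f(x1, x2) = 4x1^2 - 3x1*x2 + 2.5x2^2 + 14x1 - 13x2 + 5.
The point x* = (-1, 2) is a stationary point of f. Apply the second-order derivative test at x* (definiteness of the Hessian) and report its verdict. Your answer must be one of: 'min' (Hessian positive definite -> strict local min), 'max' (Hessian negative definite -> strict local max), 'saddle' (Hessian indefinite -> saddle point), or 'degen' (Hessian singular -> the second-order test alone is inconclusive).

Compute the Hessian H = grad^2 f:
  H = [[8, -3], [-3, 5]]
Verify stationarity: grad f(x*) = H x* + g = (0, 0).
Eigenvalues of H: 3.1459, 9.8541.
Both eigenvalues > 0, so H is positive definite -> x* is a strict local min.

min


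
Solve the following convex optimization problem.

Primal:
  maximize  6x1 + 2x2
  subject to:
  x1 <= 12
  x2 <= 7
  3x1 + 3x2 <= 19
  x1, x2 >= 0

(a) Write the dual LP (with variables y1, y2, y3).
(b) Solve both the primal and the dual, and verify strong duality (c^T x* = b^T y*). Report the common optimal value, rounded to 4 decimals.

The standard primal-dual pair for 'max c^T x s.t. A x <= b, x >= 0' is:
  Dual:  min b^T y  s.t.  A^T y >= c,  y >= 0.

So the dual LP is:
  minimize  12y1 + 7y2 + 19y3
  subject to:
    y1 + 3y3 >= 6
    y2 + 3y3 >= 2
    y1, y2, y3 >= 0

Solving the primal: x* = (6.3333, 0).
  primal value c^T x* = 38.
Solving the dual: y* = (0, 0, 2).
  dual value b^T y* = 38.
Strong duality: c^T x* = b^T y*. Confirmed.

38


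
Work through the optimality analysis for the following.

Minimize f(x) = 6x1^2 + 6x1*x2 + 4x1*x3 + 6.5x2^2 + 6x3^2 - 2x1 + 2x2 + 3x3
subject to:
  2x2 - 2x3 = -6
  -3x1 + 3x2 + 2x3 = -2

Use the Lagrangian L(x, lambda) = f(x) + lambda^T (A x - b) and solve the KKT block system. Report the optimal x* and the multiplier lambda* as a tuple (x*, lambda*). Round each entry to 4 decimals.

Form the Lagrangian:
  L(x, lambda) = (1/2) x^T Q x + c^T x + lambda^T (A x - b)
Stationarity (grad_x L = 0): Q x + c + A^T lambda = 0.
Primal feasibility: A x = b.

This gives the KKT block system:
  [ Q   A^T ] [ x     ]   [-c ]
  [ A    0  ] [ lambda ] = [ b ]

Solving the linear system:
  x*      = (0.1636, -1.5018, 1.4982)
  lambda* = (9.7982, -1.0182)
  f(x*)   = 28.9582

x* = (0.1636, -1.5018, 1.4982), lambda* = (9.7982, -1.0182)


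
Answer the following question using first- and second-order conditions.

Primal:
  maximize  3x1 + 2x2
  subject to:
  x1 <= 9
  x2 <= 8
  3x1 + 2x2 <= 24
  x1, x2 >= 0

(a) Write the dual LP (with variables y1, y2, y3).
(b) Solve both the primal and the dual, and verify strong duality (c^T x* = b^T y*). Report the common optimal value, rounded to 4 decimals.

The standard primal-dual pair for 'max c^T x s.t. A x <= b, x >= 0' is:
  Dual:  min b^T y  s.t.  A^T y >= c,  y >= 0.

So the dual LP is:
  minimize  9y1 + 8y2 + 24y3
  subject to:
    y1 + 3y3 >= 3
    y2 + 2y3 >= 2
    y1, y2, y3 >= 0

Solving the primal: x* = (8, 0).
  primal value c^T x* = 24.
Solving the dual: y* = (0, 0, 1).
  dual value b^T y* = 24.
Strong duality: c^T x* = b^T y*. Confirmed.

24


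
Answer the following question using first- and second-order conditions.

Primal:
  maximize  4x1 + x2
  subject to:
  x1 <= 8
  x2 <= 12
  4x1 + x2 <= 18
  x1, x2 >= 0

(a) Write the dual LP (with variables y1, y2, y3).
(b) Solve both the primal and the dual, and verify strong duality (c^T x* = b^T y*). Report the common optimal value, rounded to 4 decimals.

The standard primal-dual pair for 'max c^T x s.t. A x <= b, x >= 0' is:
  Dual:  min b^T y  s.t.  A^T y >= c,  y >= 0.

So the dual LP is:
  minimize  8y1 + 12y2 + 18y3
  subject to:
    y1 + 4y3 >= 4
    y2 + y3 >= 1
    y1, y2, y3 >= 0

Solving the primal: x* = (4.5, 0).
  primal value c^T x* = 18.
Solving the dual: y* = (0, 0, 1).
  dual value b^T y* = 18.
Strong duality: c^T x* = b^T y*. Confirmed.

18


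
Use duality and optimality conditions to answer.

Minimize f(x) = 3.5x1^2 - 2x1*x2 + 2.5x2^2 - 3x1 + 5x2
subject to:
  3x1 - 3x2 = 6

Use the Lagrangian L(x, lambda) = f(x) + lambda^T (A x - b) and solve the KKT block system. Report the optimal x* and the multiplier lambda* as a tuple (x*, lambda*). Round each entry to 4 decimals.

Form the Lagrangian:
  L(x, lambda) = (1/2) x^T Q x + c^T x + lambda^T (A x - b)
Stationarity (grad_x L = 0): Q x + c + A^T lambda = 0.
Primal feasibility: A x = b.

This gives the KKT block system:
  [ Q   A^T ] [ x     ]   [-c ]
  [ A    0  ] [ lambda ] = [ b ]

Solving the linear system:
  x*      = (0.5, -1.5)
  lambda* = (-1.1667)
  f(x*)   = -1

x* = (0.5, -1.5), lambda* = (-1.1667)


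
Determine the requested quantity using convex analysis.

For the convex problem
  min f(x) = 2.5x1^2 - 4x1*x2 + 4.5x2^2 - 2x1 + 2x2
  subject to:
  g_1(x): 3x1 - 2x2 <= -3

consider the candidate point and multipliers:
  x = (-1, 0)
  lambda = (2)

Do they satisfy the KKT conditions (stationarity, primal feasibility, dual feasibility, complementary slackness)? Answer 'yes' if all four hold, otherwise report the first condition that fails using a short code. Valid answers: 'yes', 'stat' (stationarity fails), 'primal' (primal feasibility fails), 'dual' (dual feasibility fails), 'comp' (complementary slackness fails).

Gradient of f: grad f(x) = Q x + c = (-7, 6)
Constraint values g_i(x) = a_i^T x - b_i:
  g_1((-1, 0)) = 0
Stationarity residual: grad f(x) + sum_i lambda_i a_i = (-1, 2)
  -> stationarity FAILS
Primal feasibility (all g_i <= 0): OK
Dual feasibility (all lambda_i >= 0): OK
Complementary slackness (lambda_i * g_i(x) = 0 for all i): OK

Verdict: the first failing condition is stationarity -> stat.

stat


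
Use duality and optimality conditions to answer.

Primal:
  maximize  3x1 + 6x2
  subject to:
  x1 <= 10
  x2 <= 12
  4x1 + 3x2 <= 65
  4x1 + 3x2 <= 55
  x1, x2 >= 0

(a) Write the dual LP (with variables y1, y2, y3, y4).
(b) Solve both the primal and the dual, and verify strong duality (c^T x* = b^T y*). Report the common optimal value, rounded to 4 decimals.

The standard primal-dual pair for 'max c^T x s.t. A x <= b, x >= 0' is:
  Dual:  min b^T y  s.t.  A^T y >= c,  y >= 0.

So the dual LP is:
  minimize  10y1 + 12y2 + 65y3 + 55y4
  subject to:
    y1 + 4y3 + 4y4 >= 3
    y2 + 3y3 + 3y4 >= 6
    y1, y2, y3, y4 >= 0

Solving the primal: x* = (4.75, 12).
  primal value c^T x* = 86.25.
Solving the dual: y* = (0, 3.75, 0, 0.75).
  dual value b^T y* = 86.25.
Strong duality: c^T x* = b^T y*. Confirmed.

86.25


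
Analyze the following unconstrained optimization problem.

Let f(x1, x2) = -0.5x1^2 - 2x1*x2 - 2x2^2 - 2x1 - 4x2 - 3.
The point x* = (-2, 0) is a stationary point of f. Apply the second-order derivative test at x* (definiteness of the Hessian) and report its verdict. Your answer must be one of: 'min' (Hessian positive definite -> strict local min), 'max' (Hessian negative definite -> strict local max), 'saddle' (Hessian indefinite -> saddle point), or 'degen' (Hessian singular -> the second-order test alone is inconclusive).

Compute the Hessian H = grad^2 f:
  H = [[-1, -2], [-2, -4]]
Verify stationarity: grad f(x*) = H x* + g = (0, 0).
Eigenvalues of H: -5, 0.
H has a zero eigenvalue (singular; negative semidefinite but not definite), so H is neither positive definite, negative definite, nor indefinite. The second-order test alone is inconclusive -> degen.
(Indeed, f is constant along the null direction of H through x*, so x* is not a strict local extremum.)

degen


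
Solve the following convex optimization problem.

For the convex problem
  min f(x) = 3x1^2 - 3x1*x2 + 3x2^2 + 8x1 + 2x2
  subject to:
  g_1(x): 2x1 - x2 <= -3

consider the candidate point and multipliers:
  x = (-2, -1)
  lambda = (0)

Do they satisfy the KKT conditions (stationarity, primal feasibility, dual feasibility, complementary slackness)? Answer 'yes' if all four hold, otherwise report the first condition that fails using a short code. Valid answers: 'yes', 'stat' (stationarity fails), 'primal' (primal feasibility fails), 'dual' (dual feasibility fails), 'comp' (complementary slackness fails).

Gradient of f: grad f(x) = Q x + c = (-1, 2)
Constraint values g_i(x) = a_i^T x - b_i:
  g_1((-2, -1)) = 0
Stationarity residual: grad f(x) + sum_i lambda_i a_i = (-1, 2)
  -> stationarity FAILS
Primal feasibility (all g_i <= 0): OK
Dual feasibility (all lambda_i >= 0): OK
Complementary slackness (lambda_i * g_i(x) = 0 for all i): OK

Verdict: the first failing condition is stationarity -> stat.

stat


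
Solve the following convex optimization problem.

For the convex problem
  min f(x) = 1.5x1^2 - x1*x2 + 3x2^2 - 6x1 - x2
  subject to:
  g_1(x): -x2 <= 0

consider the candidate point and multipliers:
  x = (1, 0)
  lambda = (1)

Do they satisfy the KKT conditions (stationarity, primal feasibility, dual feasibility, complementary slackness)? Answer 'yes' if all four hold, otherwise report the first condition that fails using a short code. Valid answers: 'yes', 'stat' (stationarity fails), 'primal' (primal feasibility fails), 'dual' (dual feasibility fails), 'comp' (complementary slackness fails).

Gradient of f: grad f(x) = Q x + c = (-3, -2)
Constraint values g_i(x) = a_i^T x - b_i:
  g_1((1, 0)) = 0
Stationarity residual: grad f(x) + sum_i lambda_i a_i = (-3, -3)
  -> stationarity FAILS
Primal feasibility (all g_i <= 0): OK
Dual feasibility (all lambda_i >= 0): OK
Complementary slackness (lambda_i * g_i(x) = 0 for all i): OK

Verdict: the first failing condition is stationarity -> stat.

stat


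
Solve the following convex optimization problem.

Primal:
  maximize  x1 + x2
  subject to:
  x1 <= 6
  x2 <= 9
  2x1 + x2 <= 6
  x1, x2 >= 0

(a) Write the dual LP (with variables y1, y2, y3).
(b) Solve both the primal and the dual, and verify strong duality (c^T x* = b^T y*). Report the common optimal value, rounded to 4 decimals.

The standard primal-dual pair for 'max c^T x s.t. A x <= b, x >= 0' is:
  Dual:  min b^T y  s.t.  A^T y >= c,  y >= 0.

So the dual LP is:
  minimize  6y1 + 9y2 + 6y3
  subject to:
    y1 + 2y3 >= 1
    y2 + y3 >= 1
    y1, y2, y3 >= 0

Solving the primal: x* = (0, 6).
  primal value c^T x* = 6.
Solving the dual: y* = (0, 0, 1).
  dual value b^T y* = 6.
Strong duality: c^T x* = b^T y*. Confirmed.

6


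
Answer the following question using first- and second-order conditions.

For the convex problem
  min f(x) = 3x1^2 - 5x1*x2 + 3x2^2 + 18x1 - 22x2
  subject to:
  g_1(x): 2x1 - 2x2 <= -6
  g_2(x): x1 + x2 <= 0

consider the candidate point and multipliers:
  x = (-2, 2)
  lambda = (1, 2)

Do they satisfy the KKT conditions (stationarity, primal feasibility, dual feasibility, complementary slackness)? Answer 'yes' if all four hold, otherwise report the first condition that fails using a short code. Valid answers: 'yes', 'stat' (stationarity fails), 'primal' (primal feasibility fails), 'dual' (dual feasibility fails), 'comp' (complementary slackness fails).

Gradient of f: grad f(x) = Q x + c = (-4, 0)
Constraint values g_i(x) = a_i^T x - b_i:
  g_1((-2, 2)) = -2
  g_2((-2, 2)) = 0
Stationarity residual: grad f(x) + sum_i lambda_i a_i = (0, 0)
  -> stationarity OK
Primal feasibility (all g_i <= 0): OK
Dual feasibility (all lambda_i >= 0): OK
Complementary slackness (lambda_i * g_i(x) = 0 for all i): FAILS

Verdict: the first failing condition is complementary_slackness -> comp.

comp


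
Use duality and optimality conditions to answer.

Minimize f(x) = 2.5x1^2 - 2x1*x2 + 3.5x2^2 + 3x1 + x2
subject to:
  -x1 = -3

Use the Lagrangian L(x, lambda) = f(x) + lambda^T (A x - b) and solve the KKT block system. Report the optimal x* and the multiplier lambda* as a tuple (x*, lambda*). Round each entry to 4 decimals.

Form the Lagrangian:
  L(x, lambda) = (1/2) x^T Q x + c^T x + lambda^T (A x - b)
Stationarity (grad_x L = 0): Q x + c + A^T lambda = 0.
Primal feasibility: A x = b.

This gives the KKT block system:
  [ Q   A^T ] [ x     ]   [-c ]
  [ A    0  ] [ lambda ] = [ b ]

Solving the linear system:
  x*      = (3, 0.7143)
  lambda* = (16.5714)
  f(x*)   = 29.7143

x* = (3, 0.7143), lambda* = (16.5714)


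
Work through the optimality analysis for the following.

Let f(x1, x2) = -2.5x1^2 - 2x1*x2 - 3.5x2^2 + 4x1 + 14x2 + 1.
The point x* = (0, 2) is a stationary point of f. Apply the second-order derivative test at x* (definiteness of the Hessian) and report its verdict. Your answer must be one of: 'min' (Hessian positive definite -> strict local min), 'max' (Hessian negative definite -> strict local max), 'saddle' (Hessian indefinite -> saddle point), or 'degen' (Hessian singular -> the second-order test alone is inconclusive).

Compute the Hessian H = grad^2 f:
  H = [[-5, -2], [-2, -7]]
Verify stationarity: grad f(x*) = H x* + g = (0, 0).
Eigenvalues of H: -8.2361, -3.7639.
Both eigenvalues < 0, so H is negative definite -> x* is a strict local max.

max


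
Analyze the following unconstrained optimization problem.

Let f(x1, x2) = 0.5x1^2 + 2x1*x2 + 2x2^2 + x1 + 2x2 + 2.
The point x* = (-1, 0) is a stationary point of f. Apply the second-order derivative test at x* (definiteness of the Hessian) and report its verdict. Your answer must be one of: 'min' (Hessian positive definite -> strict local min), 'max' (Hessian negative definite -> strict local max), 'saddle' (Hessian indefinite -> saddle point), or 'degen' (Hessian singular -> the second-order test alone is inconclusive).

Compute the Hessian H = grad^2 f:
  H = [[1, 2], [2, 4]]
Verify stationarity: grad f(x*) = H x* + g = (0, 0).
Eigenvalues of H: 0, 5.
H has a zero eigenvalue (singular; positive semidefinite but not definite), so H is neither positive definite, negative definite, nor indefinite. The second-order test alone is inconclusive -> degen.
(Indeed, f is constant along the null direction of H through x*, so x* is not a strict local extremum.)

degen


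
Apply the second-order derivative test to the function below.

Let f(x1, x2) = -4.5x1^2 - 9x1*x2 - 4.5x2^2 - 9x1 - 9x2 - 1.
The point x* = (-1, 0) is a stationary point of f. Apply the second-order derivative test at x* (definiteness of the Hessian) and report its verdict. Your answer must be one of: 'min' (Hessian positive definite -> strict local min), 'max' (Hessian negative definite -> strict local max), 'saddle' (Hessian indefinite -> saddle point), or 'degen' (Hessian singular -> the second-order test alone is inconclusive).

Compute the Hessian H = grad^2 f:
  H = [[-9, -9], [-9, -9]]
Verify stationarity: grad f(x*) = H x* + g = (0, 0).
Eigenvalues of H: -18, 0.
H has a zero eigenvalue (singular; negative semidefinite but not definite), so H is neither positive definite, negative definite, nor indefinite. The second-order test alone is inconclusive -> degen.
(Indeed, f is constant along the null direction of H through x*, so x* is not a strict local extremum.)

degen


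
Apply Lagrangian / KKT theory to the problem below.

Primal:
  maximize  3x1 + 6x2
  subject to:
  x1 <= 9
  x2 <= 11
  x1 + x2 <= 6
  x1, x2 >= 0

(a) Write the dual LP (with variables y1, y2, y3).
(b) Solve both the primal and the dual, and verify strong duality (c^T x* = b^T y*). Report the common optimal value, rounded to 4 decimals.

The standard primal-dual pair for 'max c^T x s.t. A x <= b, x >= 0' is:
  Dual:  min b^T y  s.t.  A^T y >= c,  y >= 0.

So the dual LP is:
  minimize  9y1 + 11y2 + 6y3
  subject to:
    y1 + y3 >= 3
    y2 + y3 >= 6
    y1, y2, y3 >= 0

Solving the primal: x* = (0, 6).
  primal value c^T x* = 36.
Solving the dual: y* = (0, 0, 6).
  dual value b^T y* = 36.
Strong duality: c^T x* = b^T y*. Confirmed.

36


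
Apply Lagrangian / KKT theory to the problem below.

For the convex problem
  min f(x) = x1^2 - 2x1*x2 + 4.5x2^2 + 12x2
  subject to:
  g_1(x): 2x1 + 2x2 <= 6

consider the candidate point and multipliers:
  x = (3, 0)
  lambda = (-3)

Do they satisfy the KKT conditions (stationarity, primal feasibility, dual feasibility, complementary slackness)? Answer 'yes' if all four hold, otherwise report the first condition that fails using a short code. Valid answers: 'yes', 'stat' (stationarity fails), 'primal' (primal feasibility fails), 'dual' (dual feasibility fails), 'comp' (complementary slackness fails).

Gradient of f: grad f(x) = Q x + c = (6, 6)
Constraint values g_i(x) = a_i^T x - b_i:
  g_1((3, 0)) = 0
Stationarity residual: grad f(x) + sum_i lambda_i a_i = (0, 0)
  -> stationarity OK
Primal feasibility (all g_i <= 0): OK
Dual feasibility (all lambda_i >= 0): FAILS
Complementary slackness (lambda_i * g_i(x) = 0 for all i): OK

Verdict: the first failing condition is dual_feasibility -> dual.

dual


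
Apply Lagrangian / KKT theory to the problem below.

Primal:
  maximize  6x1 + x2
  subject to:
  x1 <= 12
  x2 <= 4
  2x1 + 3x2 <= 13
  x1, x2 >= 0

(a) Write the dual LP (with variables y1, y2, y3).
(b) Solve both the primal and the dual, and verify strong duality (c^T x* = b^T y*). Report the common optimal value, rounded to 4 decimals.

The standard primal-dual pair for 'max c^T x s.t. A x <= b, x >= 0' is:
  Dual:  min b^T y  s.t.  A^T y >= c,  y >= 0.

So the dual LP is:
  minimize  12y1 + 4y2 + 13y3
  subject to:
    y1 + 2y3 >= 6
    y2 + 3y3 >= 1
    y1, y2, y3 >= 0

Solving the primal: x* = (6.5, 0).
  primal value c^T x* = 39.
Solving the dual: y* = (0, 0, 3).
  dual value b^T y* = 39.
Strong duality: c^T x* = b^T y*. Confirmed.

39


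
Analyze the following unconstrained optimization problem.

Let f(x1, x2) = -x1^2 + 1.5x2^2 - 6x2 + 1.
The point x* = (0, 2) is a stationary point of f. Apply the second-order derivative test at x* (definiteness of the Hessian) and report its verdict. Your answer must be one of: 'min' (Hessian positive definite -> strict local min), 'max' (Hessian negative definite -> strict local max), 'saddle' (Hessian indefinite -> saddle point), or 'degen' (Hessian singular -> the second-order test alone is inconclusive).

Compute the Hessian H = grad^2 f:
  H = [[-2, 0], [0, 3]]
Verify stationarity: grad f(x*) = H x* + g = (0, 0).
Eigenvalues of H: -2, 3.
Eigenvalues have mixed signs, so H is indefinite -> x* is a saddle point.

saddle
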